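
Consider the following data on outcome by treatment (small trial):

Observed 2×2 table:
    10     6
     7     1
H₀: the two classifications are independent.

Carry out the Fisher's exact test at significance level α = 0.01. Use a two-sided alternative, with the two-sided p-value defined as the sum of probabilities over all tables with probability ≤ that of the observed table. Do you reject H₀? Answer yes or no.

reject H₀: no

Margins: r₁=16, r₂=8, c₁=17, c₂=7, n=24
p_obs = C(16,10)·C(8,7)/C(24,17); sum pmf over tables with pmf ≤ p_obs
p-value (two-sided) = 0.35215
At α=0.01: p ≥ α → fail to reject H₀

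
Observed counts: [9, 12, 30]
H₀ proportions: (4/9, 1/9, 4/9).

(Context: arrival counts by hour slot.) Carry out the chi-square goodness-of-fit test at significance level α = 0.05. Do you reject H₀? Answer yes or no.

n = 51; E_i = n·p_i = [22.67, 5.67, 22.67]
χ² = (9−22.67)²/22.67 + (12−5.67)²/5.67 + (30−22.67)²/22.67 = 17.6912
df = 2
p-value (upper-tail) = 0.00014
At α=0.05: p < α → reject H₀

reject H₀: yes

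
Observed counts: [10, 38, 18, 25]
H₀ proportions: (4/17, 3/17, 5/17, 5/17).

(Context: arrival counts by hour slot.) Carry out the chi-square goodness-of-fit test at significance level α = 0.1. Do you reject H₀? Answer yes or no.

reject H₀: yes

n = 91; E_i = n·p_i = [21.41, 16.06, 26.76, 26.76]
χ² = (10−21.41)²/21.41 + (38−16.06)²/16.06 + (18−26.76)²/26.76 + (25−26.76)²/26.76 = 39.0469
df = 3
p-value (upper-tail) = 0.00000
At α=0.1: p < α → reject H₀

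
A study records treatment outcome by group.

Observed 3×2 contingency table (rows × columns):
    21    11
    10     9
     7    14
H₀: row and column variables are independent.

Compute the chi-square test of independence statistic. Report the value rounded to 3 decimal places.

test statistic = 5.305

Row totals [32, 19, 21], col totals [38, 34], n=72
χ² = (21−16.89)²/16.89 + (11−15.11)²/15.11 + (10−10.03)²/10.03 + (9−8.97)²/8.97 + (7−11.08)²/11.08 + (14−9.92)²/9.92 = 5.3051
df = 2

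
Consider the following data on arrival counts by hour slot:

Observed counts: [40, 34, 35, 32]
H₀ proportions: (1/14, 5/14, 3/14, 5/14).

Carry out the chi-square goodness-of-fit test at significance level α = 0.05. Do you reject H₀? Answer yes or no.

n = 141; E_i = n·p_i = [10.07, 50.36, 30.21, 50.36]
χ² = (40−10.07)²/10.07 + (34−50.36)²/50.36 + (35−30.21)²/30.21 + (32−50.36)²/50.36 = 101.6998
df = 3
p-value (upper-tail) = 0.00000
At α=0.05: p < α → reject H₀

reject H₀: yes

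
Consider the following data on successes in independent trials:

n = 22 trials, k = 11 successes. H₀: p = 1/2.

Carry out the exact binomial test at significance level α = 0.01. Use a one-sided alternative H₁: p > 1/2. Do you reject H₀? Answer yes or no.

reject H₀: no

Exact binomial: n=22, k=11, p₀=1/2=0.5000
P(X≥11) from Σ C(n,i)·p₀^i·(1−p₀)^(n−i)
p-value (one-sided, H₁ greater) = 0.58409
At α=0.01: p ≥ α → fail to reject H₀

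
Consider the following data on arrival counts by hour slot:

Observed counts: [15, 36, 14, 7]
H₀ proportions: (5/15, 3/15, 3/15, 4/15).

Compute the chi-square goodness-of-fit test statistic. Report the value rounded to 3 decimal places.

n = 72; E_i = n·p_i = [24.00, 14.40, 14.40, 19.20]
χ² = (15−24.00)²/24.00 + (36−14.40)²/14.40 + (14−14.40)²/14.40 + (7−19.20)²/19.20 = 43.5382
df = 3

test statistic = 43.538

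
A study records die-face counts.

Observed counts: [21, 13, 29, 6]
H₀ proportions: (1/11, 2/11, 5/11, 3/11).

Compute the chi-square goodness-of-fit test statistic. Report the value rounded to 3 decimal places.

test statistic = 43.503

n = 69; E_i = n·p_i = [6.27, 12.55, 31.36, 18.82]
χ² = (21−6.27)²/6.27 + (13−12.55)²/12.55 + (29−31.36)²/31.36 + (6−18.82)²/18.82 = 43.5029
df = 3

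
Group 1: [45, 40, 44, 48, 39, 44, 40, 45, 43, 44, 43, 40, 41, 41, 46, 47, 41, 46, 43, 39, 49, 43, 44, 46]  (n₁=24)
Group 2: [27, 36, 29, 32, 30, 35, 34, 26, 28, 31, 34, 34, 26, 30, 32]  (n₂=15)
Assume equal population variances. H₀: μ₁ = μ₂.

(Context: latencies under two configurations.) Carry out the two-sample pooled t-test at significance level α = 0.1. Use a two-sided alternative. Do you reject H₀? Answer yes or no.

reject H₀: yes

x̄₁=43.375, s₁=2.826, n₁=24
x̄₂=30.933, s₂=3.283, n₂=15
s_p² = [23·2.826² + 14·3.283²]/37 = 9.0421
SE = √(s_p²·(1/24+1/15)) = 0.9897
t = (43.375−30.933)/0.9897 = 12.5708
df = 37
p-value (two-sided) = 0.00000
At α=0.1: p < α → reject H₀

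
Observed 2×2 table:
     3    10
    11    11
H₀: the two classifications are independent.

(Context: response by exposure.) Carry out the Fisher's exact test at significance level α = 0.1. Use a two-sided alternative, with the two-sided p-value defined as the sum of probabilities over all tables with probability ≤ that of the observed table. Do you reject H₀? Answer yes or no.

Margins: r₁=13, r₂=22, c₁=14, c₂=21, n=35
p_obs = C(13,3)·C(22,11)/C(35,14); sum pmf over tables with pmf ≤ p_obs
p-value (two-sided) = 0.16209
At α=0.1: p ≥ α → fail to reject H₀

reject H₀: no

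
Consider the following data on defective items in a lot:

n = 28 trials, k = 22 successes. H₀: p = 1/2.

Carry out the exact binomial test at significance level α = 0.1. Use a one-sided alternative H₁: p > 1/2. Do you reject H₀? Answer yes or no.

reject H₀: yes

Exact binomial: n=28, k=22, p₀=1/2=0.5000
P(X≥22) from Σ C(n,i)·p₀^i·(1−p₀)^(n−i)
p-value (one-sided, H₁ greater) = 0.00186
At α=0.1: p < α → reject H₀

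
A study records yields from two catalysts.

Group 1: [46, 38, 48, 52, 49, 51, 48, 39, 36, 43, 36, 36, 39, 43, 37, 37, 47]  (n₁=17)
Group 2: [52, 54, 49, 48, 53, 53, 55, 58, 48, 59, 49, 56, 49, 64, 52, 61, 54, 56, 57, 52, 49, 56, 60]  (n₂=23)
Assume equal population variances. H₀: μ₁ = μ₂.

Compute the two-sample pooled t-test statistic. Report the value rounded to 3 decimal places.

x̄₁=42.647, s₁=5.755, n₁=17
x̄₂=54.087, s₂=4.441, n₂=23
s_p² = [16·5.755² + 22·4.441²]/38 = 25.3607
SE = √(s_p²·(1/17+1/23)) = 1.6107
t = (42.647−54.087)/1.6107 = -7.1023
df = 38

test statistic = -7.102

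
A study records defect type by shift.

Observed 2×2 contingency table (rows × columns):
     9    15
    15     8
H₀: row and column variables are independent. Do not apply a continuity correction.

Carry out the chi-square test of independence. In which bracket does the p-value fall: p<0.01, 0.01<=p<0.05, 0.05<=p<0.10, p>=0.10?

Row totals [24, 23], col totals [24, 23], n=47
χ² = (9−12.26)²/12.26 + (15−11.74)²/11.74 + (15−11.74)²/11.74 + (8−11.26)²/11.26 = 3.6108
df = 1
p-value (upper-tail) = 0.05741
→ bracket: 0.05<=p<0.10

p-value bracket: 0.05<=p<0.10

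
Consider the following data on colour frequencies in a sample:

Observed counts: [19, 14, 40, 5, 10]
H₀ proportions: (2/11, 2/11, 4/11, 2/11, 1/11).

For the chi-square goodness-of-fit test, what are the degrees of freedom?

df = k − 1 = 5 − 1 = 4

degrees of freedom = 4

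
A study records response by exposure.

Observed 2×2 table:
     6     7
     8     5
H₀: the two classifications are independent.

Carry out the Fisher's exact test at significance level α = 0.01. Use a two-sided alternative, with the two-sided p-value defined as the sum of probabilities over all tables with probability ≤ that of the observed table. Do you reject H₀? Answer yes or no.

Margins: r₁=13, r₂=13, c₁=14, c₂=12, n=26
p_obs = C(13,6)·C(13,8)/C(26,14); sum pmf over tables with pmf ≤ p_obs
p-value (two-sided) = 0.69510
At α=0.01: p ≥ α → fail to reject H₀

reject H₀: no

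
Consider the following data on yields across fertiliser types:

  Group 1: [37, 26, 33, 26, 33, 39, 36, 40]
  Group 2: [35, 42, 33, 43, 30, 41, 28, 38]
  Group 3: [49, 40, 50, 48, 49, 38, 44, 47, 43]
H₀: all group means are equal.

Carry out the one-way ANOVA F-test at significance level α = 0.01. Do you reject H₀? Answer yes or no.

reject H₀: yes

Group means [33.75, 36.25, 45.33], grand mean 38.720
SSB = Σnᵢ(x̄ᵢ−x̄)² = 640.040; SSW = ΣΣ(x−x̄ᵢ)² = 575.000
MSB = 640.040/2 = 320.0200; MSW = 575.000/22 = 26.1364
F = MSB/MSW = 12.2442
df = (2, 22)
p-value (upper-tail) = 0.00027
At α=0.01: p < α → reject H₀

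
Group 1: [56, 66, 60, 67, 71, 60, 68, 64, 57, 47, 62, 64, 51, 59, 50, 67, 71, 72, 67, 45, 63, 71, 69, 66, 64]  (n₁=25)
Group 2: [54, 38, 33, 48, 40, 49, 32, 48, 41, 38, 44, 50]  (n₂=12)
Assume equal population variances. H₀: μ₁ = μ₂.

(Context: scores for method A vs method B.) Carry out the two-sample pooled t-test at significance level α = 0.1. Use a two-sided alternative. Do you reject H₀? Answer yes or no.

reject H₀: yes

x̄₁=62.280, s₁=7.646, n₁=25
x̄₂=42.917, s₂=7.012, n₂=12
s_p² = [24·7.646² + 11·7.012²]/35 = 55.5416
SE = √(s_p²·(1/25+1/12)) = 2.6173
t = (62.280−42.917)/2.6173 = 7.3983
df = 35
p-value (two-sided) = 0.00000
At α=0.1: p < α → reject H₀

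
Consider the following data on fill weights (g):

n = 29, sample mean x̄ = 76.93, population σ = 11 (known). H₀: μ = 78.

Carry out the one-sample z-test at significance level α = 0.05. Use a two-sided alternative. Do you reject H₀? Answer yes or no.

reject H₀: no

SE = σ/√n = 11/√29 = 2.0426
z = (x̄−μ₀)/SE = (76.93−78)/2.0426 = -0.5238
p-value (two-sided) = 0.60040
At α=0.05: p ≥ α → fail to reject H₀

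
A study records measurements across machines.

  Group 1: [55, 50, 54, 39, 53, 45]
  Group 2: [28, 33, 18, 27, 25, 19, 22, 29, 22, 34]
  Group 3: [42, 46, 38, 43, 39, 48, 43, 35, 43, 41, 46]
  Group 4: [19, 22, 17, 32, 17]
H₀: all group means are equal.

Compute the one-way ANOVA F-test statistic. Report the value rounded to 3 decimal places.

Group means [49.33, 25.70, 42.18, 21.40], grand mean 35.125
SSB = Σnᵢ(x̄ᵢ−x̄)² = 3589.230; SSW = ΣΣ(x−x̄ᵢ)² = 768.270
MSB = 3589.230/3 = 1196.4101; MSW = 768.270/28 = 27.4382
F = MSB/MSW = 43.6038
df = (3, 28)

test statistic = 43.604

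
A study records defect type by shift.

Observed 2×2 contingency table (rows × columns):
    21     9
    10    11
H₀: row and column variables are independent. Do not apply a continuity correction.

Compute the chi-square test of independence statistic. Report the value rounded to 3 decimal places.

test statistic = 2.596

Row totals [30, 21], col totals [31, 20], n=51
χ² = (21−18.24)²/18.24 + (9−11.76)²/11.76 + (10−12.76)²/12.76 + (11−8.24)²/8.24 = 2.5958
df = 1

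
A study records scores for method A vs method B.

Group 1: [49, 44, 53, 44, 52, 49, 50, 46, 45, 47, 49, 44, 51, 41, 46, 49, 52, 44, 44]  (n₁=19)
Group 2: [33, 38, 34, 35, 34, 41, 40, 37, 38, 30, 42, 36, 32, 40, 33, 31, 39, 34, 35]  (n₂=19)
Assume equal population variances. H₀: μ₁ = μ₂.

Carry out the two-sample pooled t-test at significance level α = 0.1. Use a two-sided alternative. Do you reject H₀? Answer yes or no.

x̄₁=47.316, s₁=3.433, n₁=19
x̄₂=35.895, s₂=3.494, n₂=19
s_p² = [18·3.433² + 18·3.494²]/36 = 11.9971
SE = √(s_p²·(1/19+1/19)) = 1.1238
t = (47.316−35.895)/1.1238 = 10.1632
df = 36
p-value (two-sided) = 0.00000
At α=0.1: p < α → reject H₀

reject H₀: yes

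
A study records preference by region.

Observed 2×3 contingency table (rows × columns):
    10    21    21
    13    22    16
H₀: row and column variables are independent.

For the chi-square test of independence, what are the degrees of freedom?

df = (r−1)(c−1) = (2−1)·(3−1) = 2

degrees of freedom = 2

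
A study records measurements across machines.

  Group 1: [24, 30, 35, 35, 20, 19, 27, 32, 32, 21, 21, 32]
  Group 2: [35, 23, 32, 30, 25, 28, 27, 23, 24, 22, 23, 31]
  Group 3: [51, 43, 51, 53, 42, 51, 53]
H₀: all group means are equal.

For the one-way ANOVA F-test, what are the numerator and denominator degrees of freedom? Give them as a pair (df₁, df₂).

k = 3 groups, N = 31 total
df = (k−1, N−k) = (3−1, 31−3) = (2, 28)

degrees of freedom = [2, 28]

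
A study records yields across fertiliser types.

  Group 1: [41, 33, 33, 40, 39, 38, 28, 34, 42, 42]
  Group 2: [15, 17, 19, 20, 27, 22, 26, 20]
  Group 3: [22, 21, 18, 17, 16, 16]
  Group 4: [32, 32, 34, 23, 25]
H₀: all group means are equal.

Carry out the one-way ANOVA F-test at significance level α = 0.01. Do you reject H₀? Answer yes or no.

reject H₀: yes

Group means [37.00, 20.75, 18.33, 29.20], grand mean 27.310
SSB = Σnᵢ(x̄ᵢ−x̄)² = 1784.574; SSW = ΣΣ(x−x̄ᵢ)² = 449.633
MSB = 1784.574/3 = 594.8579; MSW = 449.633/25 = 17.9853
F = MSB/MSW = 33.0746
df = (3, 25)
p-value (upper-tail) = 0.00000
At α=0.01: p < α → reject H₀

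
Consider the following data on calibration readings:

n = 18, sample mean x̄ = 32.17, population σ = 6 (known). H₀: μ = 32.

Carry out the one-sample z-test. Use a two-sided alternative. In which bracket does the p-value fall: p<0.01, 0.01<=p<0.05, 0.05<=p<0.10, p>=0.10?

SE = σ/√n = 6/√18 = 1.4142
z = (x̄−μ₀)/SE = (32.17−32)/1.4142 = 0.1202
p-value (two-sided) = 0.90432
→ bracket: p>=0.10

p-value bracket: p>=0.10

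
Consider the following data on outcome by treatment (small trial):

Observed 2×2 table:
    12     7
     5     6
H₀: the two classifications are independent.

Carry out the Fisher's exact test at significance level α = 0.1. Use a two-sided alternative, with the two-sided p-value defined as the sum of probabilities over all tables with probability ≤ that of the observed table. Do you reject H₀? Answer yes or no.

Margins: r₁=19, r₂=11, c₁=17, c₂=13, n=30
p_obs = C(19,12)·C(11,5)/C(30,17); sum pmf over tables with pmf ≤ p_obs
p-value (two-sided) = 0.45388
At α=0.1: p ≥ α → fail to reject H₀

reject H₀: no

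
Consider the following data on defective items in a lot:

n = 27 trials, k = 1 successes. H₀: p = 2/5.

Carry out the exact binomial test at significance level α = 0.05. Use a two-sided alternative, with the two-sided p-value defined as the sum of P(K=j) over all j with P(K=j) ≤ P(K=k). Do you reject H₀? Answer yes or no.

Exact binomial: n=27, k=1, p₀=2/5=0.4000
P(X=j) = C(n,j)·p₀^j·(1−p₀)^(n−j); p = Σ P(X=j) over j with P(X=j) ≤ P(X=1)
p-value (two-sided) = 0.00003
At α=0.05: p < α → reject H₀

reject H₀: yes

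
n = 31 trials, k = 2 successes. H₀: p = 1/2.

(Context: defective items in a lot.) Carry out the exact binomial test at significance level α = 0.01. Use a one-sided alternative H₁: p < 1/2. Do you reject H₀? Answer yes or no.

Exact binomial: n=31, k=2, p₀=1/2=0.5000
P(X≤2) from Σ C(n,i)·p₀^i·(1−p₀)^(n−i)
p-value (one-sided, H₁ less) = 0.00000
At α=0.01: p < α → reject H₀

reject H₀: yes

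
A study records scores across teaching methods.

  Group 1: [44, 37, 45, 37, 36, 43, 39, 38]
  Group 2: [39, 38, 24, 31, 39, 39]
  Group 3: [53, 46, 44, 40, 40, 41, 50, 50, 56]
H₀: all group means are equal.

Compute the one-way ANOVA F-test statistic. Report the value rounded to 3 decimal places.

Group means [39.88, 35.00, 46.67], grand mean 41.261
SSB = Σnᵢ(x̄ᵢ−x̄)² = 513.560; SSW = ΣΣ(x−x̄ᵢ)² = 560.875
MSB = 513.560/2 = 256.7799; MSW = 560.875/20 = 28.0437
F = MSB/MSW = 9.1564
df = (2, 20)

test statistic = 9.156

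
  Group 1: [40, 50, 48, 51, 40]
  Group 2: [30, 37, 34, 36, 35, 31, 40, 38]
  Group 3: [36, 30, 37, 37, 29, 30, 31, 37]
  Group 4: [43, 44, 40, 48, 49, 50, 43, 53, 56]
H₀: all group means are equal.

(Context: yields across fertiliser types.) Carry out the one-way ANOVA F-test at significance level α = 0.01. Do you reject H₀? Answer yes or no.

Group means [45.80, 35.12, 33.38, 47.33], grand mean 40.100
SSB = Σnᵢ(x̄ᵢ−x̄)² = 1193.150; SSW = ΣΣ(x−x̄ᵢ)² = 511.550
MSB = 1193.150/3 = 397.7167; MSW = 511.550/26 = 19.6750
F = MSB/MSW = 20.2143
df = (3, 26)
p-value (upper-tail) = 0.00000
At α=0.01: p < α → reject H₀

reject H₀: yes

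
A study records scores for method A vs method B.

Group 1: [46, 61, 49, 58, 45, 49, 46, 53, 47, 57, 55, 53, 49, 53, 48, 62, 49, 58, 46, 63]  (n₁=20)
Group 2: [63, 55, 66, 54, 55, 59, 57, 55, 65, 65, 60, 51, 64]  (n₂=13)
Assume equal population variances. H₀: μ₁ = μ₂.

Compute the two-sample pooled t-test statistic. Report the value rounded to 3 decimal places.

x̄₁=52.350, s₁=5.815, n₁=20
x̄₂=59.154, s₂=5.031, n₂=13
s_p² = [19·5.815² + 12·5.031²]/31 = 30.5239
SE = √(s_p²·(1/20+1/13)) = 1.9683
t = (52.350−59.154)/1.9683 = -3.4567
df = 31

test statistic = -3.457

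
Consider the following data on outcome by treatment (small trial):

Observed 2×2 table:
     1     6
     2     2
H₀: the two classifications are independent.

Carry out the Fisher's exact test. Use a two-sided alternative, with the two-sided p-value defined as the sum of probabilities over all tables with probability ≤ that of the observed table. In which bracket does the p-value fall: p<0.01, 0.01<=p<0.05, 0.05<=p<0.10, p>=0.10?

Margins: r₁=7, r₂=4, c₁=3, c₂=8, n=11
p_obs = C(7,1)·C(4,2)/C(11,3); sum pmf over tables with pmf ≤ p_obs
p-value (two-sided) = 0.49091
→ bracket: p>=0.10

p-value bracket: p>=0.10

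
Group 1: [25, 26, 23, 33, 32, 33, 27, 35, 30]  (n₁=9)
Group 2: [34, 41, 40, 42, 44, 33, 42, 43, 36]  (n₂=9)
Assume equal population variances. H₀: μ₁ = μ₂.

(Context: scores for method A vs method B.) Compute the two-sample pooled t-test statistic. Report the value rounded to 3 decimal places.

x̄₁=29.333, s₁=4.213, n₁=9
x̄₂=39.444, s₂=4.065, n₂=9
s_p² = [8·4.213² + 8·4.065²]/16 = 17.1389
SE = √(s_p²·(1/9+1/9)) = 1.9516
t = (29.333−39.444)/1.9516 = -5.1810
df = 16

test statistic = -5.181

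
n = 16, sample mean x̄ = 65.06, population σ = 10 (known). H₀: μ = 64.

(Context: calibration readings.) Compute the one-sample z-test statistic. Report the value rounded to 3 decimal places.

test statistic = 0.424

SE = σ/√n = 10/√16 = 2.5000
z = (x̄−μ₀)/SE = (65.06−64)/2.5000 = 0.4240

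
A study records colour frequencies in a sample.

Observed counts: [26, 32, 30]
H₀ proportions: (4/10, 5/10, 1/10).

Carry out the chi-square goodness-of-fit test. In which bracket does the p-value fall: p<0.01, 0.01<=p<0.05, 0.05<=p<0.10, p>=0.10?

p-value bracket: p<0.01

n = 88; E_i = n·p_i = [35.20, 44.00, 8.80]
χ² = (26−35.20)²/35.20 + (32−44.00)²/44.00 + (30−8.80)²/8.80 = 56.7500
df = 2
p-value (upper-tail) = 0.00000
→ bracket: p<0.01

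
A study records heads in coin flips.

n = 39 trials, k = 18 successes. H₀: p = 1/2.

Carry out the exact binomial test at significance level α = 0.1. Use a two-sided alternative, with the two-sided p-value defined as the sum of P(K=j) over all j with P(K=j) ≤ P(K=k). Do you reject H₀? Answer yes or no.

reject H₀: no

Exact binomial: n=39, k=18, p₀=1/2=0.5000
P(X=j) = C(n,j)·p₀^j·(1−p₀)^(n−j); p = Σ P(X=j) over j with P(X=j) ≤ P(X=18)
p-value (two-sided) = 0.74926
At α=0.1: p ≥ α → fail to reject H₀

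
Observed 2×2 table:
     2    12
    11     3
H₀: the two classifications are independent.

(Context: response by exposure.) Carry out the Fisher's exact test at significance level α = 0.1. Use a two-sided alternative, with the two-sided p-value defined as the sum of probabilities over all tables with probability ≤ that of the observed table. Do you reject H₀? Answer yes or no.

reject H₀: yes

Margins: r₁=14, r₂=14, c₁=13, c₂=15, n=28
p_obs = C(14,2)·C(14,11)/C(28,13); sum pmf over tables with pmf ≤ p_obs
p-value (two-sided) = 0.00184
At α=0.1: p < α → reject H₀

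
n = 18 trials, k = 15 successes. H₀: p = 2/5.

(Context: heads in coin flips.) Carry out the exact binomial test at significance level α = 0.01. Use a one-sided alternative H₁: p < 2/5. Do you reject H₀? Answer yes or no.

Exact binomial: n=18, k=15, p₀=2/5=0.4000
P(X≤15) from Σ C(n,i)·p₀^i·(1−p₀)^(n−i)
p-value (one-sided, H₁ less) = 0.99997
At α=0.01: p ≥ α → fail to reject H₀

reject H₀: no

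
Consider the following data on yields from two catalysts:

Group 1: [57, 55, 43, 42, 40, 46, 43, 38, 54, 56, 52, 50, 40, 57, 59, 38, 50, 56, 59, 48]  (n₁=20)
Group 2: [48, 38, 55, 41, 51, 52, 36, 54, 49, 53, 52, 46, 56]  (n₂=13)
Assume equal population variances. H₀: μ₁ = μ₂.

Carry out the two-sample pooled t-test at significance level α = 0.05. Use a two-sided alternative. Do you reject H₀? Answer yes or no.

x̄₁=49.150, s₁=7.372, n₁=20
x̄₂=48.538, s₂=6.514, n₂=13
s_p² = [19·7.372² + 12·6.514²]/31 = 49.7349
SE = √(s_p²·(1/20+1/13)) = 2.5125
t = (49.150−48.538)/2.5125 = 0.2434
df = 31
p-value (two-sided) = 0.80930
At α=0.05: p ≥ α → fail to reject H₀

reject H₀: no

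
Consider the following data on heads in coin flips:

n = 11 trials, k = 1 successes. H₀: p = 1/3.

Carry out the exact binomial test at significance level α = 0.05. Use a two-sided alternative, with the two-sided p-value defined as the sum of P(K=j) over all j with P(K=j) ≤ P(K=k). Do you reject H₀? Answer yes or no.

Exact binomial: n=11, k=1, p₀=1/3=0.3333
P(X=j) = C(n,j)·p₀^j·(1−p₀)^(n−j); p = Σ P(X=j) over j with P(X=j) ≤ P(X=1)
p-value (two-sided) = 0.11378
At α=0.05: p ≥ α → fail to reject H₀

reject H₀: no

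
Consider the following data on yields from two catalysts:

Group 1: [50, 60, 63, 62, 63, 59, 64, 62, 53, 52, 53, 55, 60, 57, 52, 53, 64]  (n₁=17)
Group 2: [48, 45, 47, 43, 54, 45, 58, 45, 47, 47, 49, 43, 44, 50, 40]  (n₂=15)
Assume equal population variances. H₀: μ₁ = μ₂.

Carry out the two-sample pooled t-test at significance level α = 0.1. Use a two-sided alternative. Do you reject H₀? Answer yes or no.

x̄₁=57.765, s₁=4.893, n₁=17
x̄₂=47.000, s₂=4.520, n₂=15
s_p² = [16·4.893² + 14·4.520²]/30 = 22.3020
SE = √(s_p²·(1/17+1/15)) = 1.6729
t = (57.765−47.000)/1.6729 = 6.4347
df = 30
p-value (two-sided) = 0.00000
At α=0.1: p < α → reject H₀

reject H₀: yes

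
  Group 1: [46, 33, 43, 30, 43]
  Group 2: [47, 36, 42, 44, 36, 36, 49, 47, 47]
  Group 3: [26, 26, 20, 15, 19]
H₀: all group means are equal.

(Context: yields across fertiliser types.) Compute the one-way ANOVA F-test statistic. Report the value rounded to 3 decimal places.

Group means [39.00, 42.67, 21.20], grand mean 36.053
SSB = Σnᵢ(x̄ᵢ−x̄)² = 1540.147; SSW = ΣΣ(x−x̄ᵢ)² = 520.800
MSB = 1540.147/2 = 770.0737; MSW = 520.800/16 = 32.5500
F = MSB/MSW = 23.6582
df = (2, 16)

test statistic = 23.658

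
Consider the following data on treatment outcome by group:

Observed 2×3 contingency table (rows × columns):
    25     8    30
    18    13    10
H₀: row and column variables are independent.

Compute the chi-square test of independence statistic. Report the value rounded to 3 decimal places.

Row totals [63, 41], col totals [43, 21, 40], n=104
χ² = (25−26.05)²/26.05 + (8−12.72)²/12.72 + (30−24.23)²/24.23 + (18−16.95)²/16.95 + (13−8.28)²/8.28 + (10−15.77)²/15.77 = 8.0358
df = 2

test statistic = 8.036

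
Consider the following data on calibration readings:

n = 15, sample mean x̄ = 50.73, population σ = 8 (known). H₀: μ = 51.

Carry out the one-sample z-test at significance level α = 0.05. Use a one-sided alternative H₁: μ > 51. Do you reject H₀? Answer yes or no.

reject H₀: no

SE = σ/√n = 8/√15 = 2.0656
z = (x̄−μ₀)/SE = (50.73−51)/2.0656 = -0.1307
p-value (one-sided, H₁ greater) = 0.55200
At α=0.05: p ≥ α → fail to reject H₀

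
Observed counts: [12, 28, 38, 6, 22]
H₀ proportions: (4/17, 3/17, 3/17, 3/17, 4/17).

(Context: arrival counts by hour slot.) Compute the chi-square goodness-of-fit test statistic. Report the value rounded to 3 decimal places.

test statistic = 40.211

n = 106; E_i = n·p_i = [24.94, 18.71, 18.71, 18.71, 24.94]
χ² = (12−24.94)²/24.94 + (28−18.71)²/18.71 + (38−18.71)²/18.71 + (6−18.71)²/18.71 + (22−24.94)²/24.94 = 40.2107
df = 4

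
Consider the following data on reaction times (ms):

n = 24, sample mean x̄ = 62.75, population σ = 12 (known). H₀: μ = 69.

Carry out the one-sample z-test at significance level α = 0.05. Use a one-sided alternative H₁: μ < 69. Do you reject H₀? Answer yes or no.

reject H₀: yes

SE = σ/√n = 12/√24 = 2.4495
z = (x̄−μ₀)/SE = (62.75−69)/2.4495 = -2.5516
p-value (one-sided, H₁ less) = 0.00536
At α=0.05: p < α → reject H₀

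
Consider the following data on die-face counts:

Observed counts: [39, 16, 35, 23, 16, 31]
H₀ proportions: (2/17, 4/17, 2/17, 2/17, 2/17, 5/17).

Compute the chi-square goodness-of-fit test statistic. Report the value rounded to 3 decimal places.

n = 160; E_i = n·p_i = [18.82, 37.65, 18.82, 18.82, 18.82, 47.06]
χ² = (39−18.82)²/18.82 + (16−37.65)²/37.65 + (35−18.82)²/18.82 + (23−18.82)²/18.82 + (16−18.82)²/18.82 + (31−47.06)²/47.06 = 54.8056
df = 5

test statistic = 54.806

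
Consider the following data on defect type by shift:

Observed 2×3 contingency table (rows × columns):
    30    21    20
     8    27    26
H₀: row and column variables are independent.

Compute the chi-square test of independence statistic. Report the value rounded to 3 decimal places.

Row totals [71, 61], col totals [38, 48, 46], n=132
χ² = (30−20.44)²/20.44 + (21−25.82)²/25.82 + (20−24.74)²/24.74 + (8−17.56)²/17.56 + (27−22.18)²/22.18 + (26−21.26)²/21.26 = 13.5899
df = 2

test statistic = 13.590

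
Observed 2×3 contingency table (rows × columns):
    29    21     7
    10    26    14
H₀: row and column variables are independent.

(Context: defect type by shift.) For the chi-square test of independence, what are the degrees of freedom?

degrees of freedom = 2

df = (r−1)(c−1) = (2−1)·(3−1) = 2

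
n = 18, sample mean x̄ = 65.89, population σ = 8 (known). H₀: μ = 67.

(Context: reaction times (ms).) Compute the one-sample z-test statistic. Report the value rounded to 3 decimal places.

test statistic = -0.589

SE = σ/√n = 8/√18 = 1.8856
z = (x̄−μ₀)/SE = (65.89−67)/1.8856 = -0.5887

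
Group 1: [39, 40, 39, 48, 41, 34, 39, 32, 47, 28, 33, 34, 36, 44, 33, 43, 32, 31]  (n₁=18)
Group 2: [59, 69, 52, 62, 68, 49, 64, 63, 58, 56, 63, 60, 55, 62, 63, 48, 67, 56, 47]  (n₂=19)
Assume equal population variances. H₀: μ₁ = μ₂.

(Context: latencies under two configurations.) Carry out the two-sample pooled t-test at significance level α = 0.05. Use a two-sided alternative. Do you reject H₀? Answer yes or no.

x̄₁=37.389, s₁=5.731, n₁=18
x̄₂=59.000, s₂=6.608, n₂=19
s_p² = [17·5.731² + 18·6.608²]/35 = 38.4079
SE = √(s_p²·(1/18+1/19)) = 2.0384
t = (37.389−59.000)/2.0384 = -10.6018
df = 35
p-value (two-sided) = 0.00000
At α=0.05: p < α → reject H₀

reject H₀: yes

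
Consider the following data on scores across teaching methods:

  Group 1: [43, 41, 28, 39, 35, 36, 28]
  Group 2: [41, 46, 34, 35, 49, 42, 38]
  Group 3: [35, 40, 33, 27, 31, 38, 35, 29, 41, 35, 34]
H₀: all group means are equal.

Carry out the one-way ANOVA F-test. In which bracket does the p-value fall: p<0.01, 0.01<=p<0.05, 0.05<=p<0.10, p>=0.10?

p-value bracket: 0.05<=p<0.10

Group means [35.71, 40.71, 34.36], grand mean 36.520
SSB = Σnᵢ(x̄ᵢ−x̄)² = 178.837; SSW = ΣΣ(x−x̄ᵢ)² = 581.403
MSB = 178.837/2 = 89.4187; MSW = 581.403/22 = 26.4274
F = MSB/MSW = 3.3836
df = (2, 22)
p-value (upper-tail) = 0.05233
→ bracket: 0.05<=p<0.10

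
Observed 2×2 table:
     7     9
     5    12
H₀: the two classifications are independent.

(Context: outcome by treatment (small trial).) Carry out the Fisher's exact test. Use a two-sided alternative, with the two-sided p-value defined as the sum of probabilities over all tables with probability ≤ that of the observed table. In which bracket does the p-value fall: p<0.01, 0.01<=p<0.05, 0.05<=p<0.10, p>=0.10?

Margins: r₁=16, r₂=17, c₁=12, c₂=21, n=33
p_obs = C(16,7)·C(17,5)/C(33,12); sum pmf over tables with pmf ≤ p_obs
p-value (two-sided) = 0.48127
→ bracket: p>=0.10

p-value bracket: p>=0.10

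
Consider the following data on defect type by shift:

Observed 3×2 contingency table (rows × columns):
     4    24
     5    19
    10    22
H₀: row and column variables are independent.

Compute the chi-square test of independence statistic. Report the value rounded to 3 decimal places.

test statistic = 2.517

Row totals [28, 24, 32], col totals [19, 65], n=84
χ² = (4−6.33)²/6.33 + (24−21.67)²/21.67 + (5−5.43)²/5.43 + (19−18.57)²/18.57 + (10−7.24)²/7.24 + (22−24.76)²/24.76 = 2.5166
df = 2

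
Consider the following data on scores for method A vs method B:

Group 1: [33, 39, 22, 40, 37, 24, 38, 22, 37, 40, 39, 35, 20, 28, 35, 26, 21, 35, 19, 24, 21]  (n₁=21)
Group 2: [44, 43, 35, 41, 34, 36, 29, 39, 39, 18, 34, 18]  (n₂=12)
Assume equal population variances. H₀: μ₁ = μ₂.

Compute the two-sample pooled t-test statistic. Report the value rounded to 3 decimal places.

test statistic = -1.341

x̄₁=30.238, s₁=7.778, n₁=21
x̄₂=34.167, s₂=8.643, n₂=12
s_p² = [20·7.778² + 11·8.643²]/31 = 65.5315
SE = √(s_p²·(1/21+1/12)) = 2.9294
t = (30.238−34.167)/2.9294 = -1.3411
df = 31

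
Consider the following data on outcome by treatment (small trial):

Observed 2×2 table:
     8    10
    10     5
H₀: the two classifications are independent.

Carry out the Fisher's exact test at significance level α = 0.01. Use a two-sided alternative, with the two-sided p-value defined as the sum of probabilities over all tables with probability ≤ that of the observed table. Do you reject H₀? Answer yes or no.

Margins: r₁=18, r₂=15, c₁=18, c₂=15, n=33
p_obs = C(18,8)·C(15,10)/C(33,18); sum pmf over tables with pmf ≤ p_obs
p-value (two-sided) = 0.29643
At α=0.01: p ≥ α → fail to reject H₀

reject H₀: no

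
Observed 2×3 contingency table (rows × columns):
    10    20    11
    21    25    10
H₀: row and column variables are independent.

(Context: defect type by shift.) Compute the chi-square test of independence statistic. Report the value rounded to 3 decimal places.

test statistic = 2.240

Row totals [41, 56], col totals [31, 45, 21], n=97
χ² = (10−13.10)²/13.10 + (20−19.02)²/19.02 + (11−8.88)²/8.88 + (21−17.90)²/17.90 + (25−25.98)²/25.98 + (10−12.12)²/12.12 = 2.2404
df = 2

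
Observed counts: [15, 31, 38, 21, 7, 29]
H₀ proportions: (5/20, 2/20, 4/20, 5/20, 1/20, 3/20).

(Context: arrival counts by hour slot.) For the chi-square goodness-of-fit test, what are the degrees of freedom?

df = k − 1 = 6 − 1 = 5

degrees of freedom = 5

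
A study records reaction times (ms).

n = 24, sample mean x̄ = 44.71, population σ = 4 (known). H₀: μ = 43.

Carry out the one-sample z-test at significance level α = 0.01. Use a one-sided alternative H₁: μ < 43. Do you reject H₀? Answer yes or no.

reject H₀: no

SE = σ/√n = 4/√24 = 0.8165
z = (x̄−μ₀)/SE = (44.71−43)/0.8165 = 2.0943
p-value (one-sided, H₁ less) = 0.98188
At α=0.01: p ≥ α → fail to reject H₀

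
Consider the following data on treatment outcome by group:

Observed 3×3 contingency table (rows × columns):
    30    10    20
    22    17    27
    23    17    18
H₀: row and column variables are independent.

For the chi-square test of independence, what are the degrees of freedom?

degrees of freedom = 4

df = (r−1)(c−1) = (3−1)·(3−1) = 4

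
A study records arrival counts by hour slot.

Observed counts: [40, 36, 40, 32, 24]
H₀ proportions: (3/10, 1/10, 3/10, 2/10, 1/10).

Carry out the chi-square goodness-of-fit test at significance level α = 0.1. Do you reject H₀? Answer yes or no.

reject H₀: yes

n = 172; E_i = n·p_i = [51.60, 17.20, 51.60, 34.40, 17.20]
χ² = (40−51.60)²/51.60 + (36−17.20)²/17.20 + (40−51.60)²/51.60 + (32−34.40)²/34.40 + (24−17.20)²/17.20 = 28.6202
df = 4
p-value (upper-tail) = 0.00001
At α=0.1: p < α → reject H₀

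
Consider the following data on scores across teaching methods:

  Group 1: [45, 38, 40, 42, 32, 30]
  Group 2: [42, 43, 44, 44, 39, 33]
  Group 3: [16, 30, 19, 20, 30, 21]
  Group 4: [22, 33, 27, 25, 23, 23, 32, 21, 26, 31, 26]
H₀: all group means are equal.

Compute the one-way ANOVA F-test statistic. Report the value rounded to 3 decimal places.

Group means [37.83, 40.83, 22.67, 26.27], grand mean 30.931
SSB = Σnᵢ(x̄ᵢ−x̄)² = 1522.680; SSW = ΣΣ(x−x̄ᵢ)² = 605.182
MSB = 1522.680/3 = 507.5601; MSW = 605.182/25 = 24.2073
F = MSB/MSW = 20.9673
df = (3, 25)

test statistic = 20.967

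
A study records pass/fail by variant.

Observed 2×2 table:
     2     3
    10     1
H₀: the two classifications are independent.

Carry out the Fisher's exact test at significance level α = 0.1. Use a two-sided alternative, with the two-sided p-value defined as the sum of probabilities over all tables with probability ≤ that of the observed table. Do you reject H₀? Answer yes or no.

reject H₀: yes

Margins: r₁=5, r₂=11, c₁=12, c₂=4, n=16
p_obs = C(5,2)·C(11,10)/C(16,12); sum pmf over tables with pmf ≤ p_obs
p-value (two-sided) = 0.06319
At α=0.1: p < α → reject H₀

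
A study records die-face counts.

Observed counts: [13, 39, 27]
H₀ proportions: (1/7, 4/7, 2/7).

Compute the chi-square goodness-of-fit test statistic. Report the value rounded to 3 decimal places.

test statistic = 1.965

n = 79; E_i = n·p_i = [11.29, 45.14, 22.57]
χ² = (13−11.29)²/11.29 + (39−45.14)²/45.14 + (27−22.57)²/22.57 = 1.9652
df = 2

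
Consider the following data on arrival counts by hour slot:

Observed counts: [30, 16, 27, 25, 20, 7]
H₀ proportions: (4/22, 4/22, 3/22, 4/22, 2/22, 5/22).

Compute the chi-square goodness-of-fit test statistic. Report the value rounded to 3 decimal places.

test statistic = 33.057

n = 125; E_i = n·p_i = [22.73, 22.73, 17.05, 22.73, 11.36, 28.41]
χ² = (30−22.73)²/22.73 + (16−22.73)²/22.73 + (27−17.05)²/17.05 + (25−22.73)²/22.73 + (20−11.36)²/11.36 + (7−28.41)²/28.41 = 33.0568
df = 5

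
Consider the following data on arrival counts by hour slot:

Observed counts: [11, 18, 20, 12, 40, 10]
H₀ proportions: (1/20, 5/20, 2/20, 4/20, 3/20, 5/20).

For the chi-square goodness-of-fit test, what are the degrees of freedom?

df = k − 1 = 6 − 1 = 5

degrees of freedom = 5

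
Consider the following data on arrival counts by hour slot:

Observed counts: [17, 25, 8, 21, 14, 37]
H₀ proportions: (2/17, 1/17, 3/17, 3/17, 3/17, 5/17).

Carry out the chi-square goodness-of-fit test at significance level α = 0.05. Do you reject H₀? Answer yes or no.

reject H₀: yes

n = 122; E_i = n·p_i = [14.35, 7.18, 21.53, 21.53, 21.53, 35.88]
χ² = (17−14.35)²/14.35 + (25−7.18)²/7.18 + (8−21.53)²/21.53 + (21−21.53)²/21.53 + (14−21.53)²/21.53 + (37−35.88)²/35.88 = 55.9380
df = 5
p-value (upper-tail) = 0.00000
At α=0.05: p < α → reject H₀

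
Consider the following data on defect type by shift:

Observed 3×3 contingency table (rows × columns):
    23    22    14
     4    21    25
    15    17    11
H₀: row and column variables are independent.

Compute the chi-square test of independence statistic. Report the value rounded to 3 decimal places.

Row totals [59, 50, 43], col totals [42, 60, 50], n=152
χ² = (23−16.30)²/16.30 + (22−23.29)²/23.29 + (14−19.41)²/19.41 + (4−13.82)²/13.82 + (21−19.74)²/19.74 + (25−16.45)²/16.45 + (15−11.88)²/11.88 + (17−16.97)²/16.97 + (11−14.14)²/14.14 = 17.3494
df = 4

test statistic = 17.349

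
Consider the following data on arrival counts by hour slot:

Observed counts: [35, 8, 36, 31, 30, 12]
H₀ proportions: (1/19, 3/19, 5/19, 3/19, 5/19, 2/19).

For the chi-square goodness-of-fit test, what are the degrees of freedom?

df = k − 1 = 6 − 1 = 5

degrees of freedom = 5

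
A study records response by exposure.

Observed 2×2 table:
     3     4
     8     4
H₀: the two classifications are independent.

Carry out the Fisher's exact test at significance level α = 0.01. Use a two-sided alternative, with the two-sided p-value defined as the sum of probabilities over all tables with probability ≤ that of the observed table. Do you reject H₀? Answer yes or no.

reject H₀: no

Margins: r₁=7, r₂=12, c₁=11, c₂=8, n=19
p_obs = C(7,3)·C(12,8)/C(19,11); sum pmf over tables with pmf ≤ p_obs
p-value (two-sided) = 0.37652
At α=0.01: p ≥ α → fail to reject H₀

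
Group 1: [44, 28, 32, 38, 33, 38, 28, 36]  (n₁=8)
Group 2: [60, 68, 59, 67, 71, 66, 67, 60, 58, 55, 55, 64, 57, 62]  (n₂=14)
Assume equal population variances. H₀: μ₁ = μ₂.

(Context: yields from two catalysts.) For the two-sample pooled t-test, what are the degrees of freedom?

degrees of freedom = 20

df = n₁ + n₂ − 2 = 8 + 14 − 2 = 20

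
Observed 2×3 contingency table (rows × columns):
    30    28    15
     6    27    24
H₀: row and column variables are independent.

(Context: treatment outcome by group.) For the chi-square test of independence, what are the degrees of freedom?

df = (r−1)(c−1) = (2−1)·(3−1) = 2

degrees of freedom = 2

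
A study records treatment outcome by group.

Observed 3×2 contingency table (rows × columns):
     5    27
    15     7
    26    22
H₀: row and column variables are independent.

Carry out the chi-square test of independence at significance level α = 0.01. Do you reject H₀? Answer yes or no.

Row totals [32, 22, 48], col totals [46, 56], n=102
χ² = (5−14.43)²/14.43 + (27−17.57)²/17.57 + (15−9.92)²/9.92 + (7−12.08)²/12.08 + (26−21.65)²/21.65 + (22−26.35)²/26.35 = 17.5558
df = 2
p-value (upper-tail) = 0.00015
At α=0.01: p < α → reject H₀

reject H₀: yes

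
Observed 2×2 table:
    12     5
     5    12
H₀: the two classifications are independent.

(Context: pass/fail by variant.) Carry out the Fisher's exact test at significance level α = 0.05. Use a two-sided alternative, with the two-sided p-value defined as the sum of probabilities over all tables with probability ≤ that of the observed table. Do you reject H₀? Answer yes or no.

Margins: r₁=17, r₂=17, c₁=17, c₂=17, n=34
p_obs = C(17,12)·C(17,5)/C(34,17); sum pmf over tables with pmf ≤ p_obs
p-value (two-sided) = 0.03808
At α=0.05: p < α → reject H₀

reject H₀: yes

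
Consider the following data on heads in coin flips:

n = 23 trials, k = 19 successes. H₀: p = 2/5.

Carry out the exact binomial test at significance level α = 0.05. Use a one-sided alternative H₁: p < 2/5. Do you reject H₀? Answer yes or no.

Exact binomial: n=23, k=19, p₀=2/5=0.4000
P(X≤19) from Σ C(n,i)·p₀^i·(1−p₀)^(n−i)
p-value (one-sided, H₁ less) = 1.00000
At α=0.05: p ≥ α → fail to reject H₀

reject H₀: no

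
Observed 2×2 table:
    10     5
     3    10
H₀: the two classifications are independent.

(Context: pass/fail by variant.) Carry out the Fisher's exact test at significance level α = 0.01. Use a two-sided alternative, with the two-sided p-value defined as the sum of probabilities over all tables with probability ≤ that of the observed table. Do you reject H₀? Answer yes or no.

Margins: r₁=15, r₂=13, c₁=13, c₂=15, n=28
p_obs = C(15,10)·C(13,3)/C(28,13); sum pmf over tables with pmf ≤ p_obs
p-value (two-sided) = 0.02964
At α=0.01: p ≥ α → fail to reject H₀

reject H₀: no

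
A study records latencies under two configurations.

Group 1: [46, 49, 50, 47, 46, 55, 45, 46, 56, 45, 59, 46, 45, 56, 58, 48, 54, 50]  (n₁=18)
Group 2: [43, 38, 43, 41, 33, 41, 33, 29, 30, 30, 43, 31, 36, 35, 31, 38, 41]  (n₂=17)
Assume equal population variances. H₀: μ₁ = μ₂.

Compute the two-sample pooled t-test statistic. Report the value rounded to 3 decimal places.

x̄₁=50.056, s₁=4.917, n₁=18
x̄₂=36.235, s₂=5.118, n₂=17
s_p² = [17·4.917² + 16·5.118²]/33 = 25.1516
SE = √(s_p²·(1/18+1/17)) = 1.6961
t = (50.056−36.235)/1.6961 = 8.1482
df = 33

test statistic = 8.148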